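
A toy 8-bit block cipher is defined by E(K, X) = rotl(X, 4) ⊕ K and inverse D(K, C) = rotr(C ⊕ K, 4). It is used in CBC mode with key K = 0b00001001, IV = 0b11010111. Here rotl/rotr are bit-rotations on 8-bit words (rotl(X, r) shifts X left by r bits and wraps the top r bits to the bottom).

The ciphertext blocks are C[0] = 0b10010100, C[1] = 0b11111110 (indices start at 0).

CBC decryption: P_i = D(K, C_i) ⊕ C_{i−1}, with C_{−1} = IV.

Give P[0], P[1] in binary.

P[0]: D(K, 0b10010100) = 0b11011001; 0b11011001 ⊕ 0b11010111 = 0b00001110.
P[1]: D(K, 0b11111110) = 0b01111111; 0b01111111 ⊕ 0b10010100 = 0b11101011.

P[0] = 0b00001110, P[1] = 0b11101011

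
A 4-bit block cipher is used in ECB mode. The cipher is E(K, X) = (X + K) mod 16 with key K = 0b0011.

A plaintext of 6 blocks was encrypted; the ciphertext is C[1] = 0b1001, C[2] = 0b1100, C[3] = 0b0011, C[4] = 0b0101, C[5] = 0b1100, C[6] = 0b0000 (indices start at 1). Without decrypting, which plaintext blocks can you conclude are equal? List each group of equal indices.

P[2] = P[5]

ECB encrypts each block independently with the same key, so equal ciphertext blocks imply equal plaintext blocks.
C[2] = C[5] = 0b1100, so P[2] = P[5].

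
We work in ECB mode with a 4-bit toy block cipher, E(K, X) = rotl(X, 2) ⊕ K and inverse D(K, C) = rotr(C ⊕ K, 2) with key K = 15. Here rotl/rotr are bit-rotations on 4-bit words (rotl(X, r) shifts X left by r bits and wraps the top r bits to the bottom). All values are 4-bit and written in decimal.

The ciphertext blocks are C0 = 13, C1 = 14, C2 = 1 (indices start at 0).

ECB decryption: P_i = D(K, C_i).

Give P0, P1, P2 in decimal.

P0 = 8, P1 = 4, P2 = 11

P0: D(K, 13) = 8.
P1: D(K, 14) = 4.
P2: D(K, 1) = 11.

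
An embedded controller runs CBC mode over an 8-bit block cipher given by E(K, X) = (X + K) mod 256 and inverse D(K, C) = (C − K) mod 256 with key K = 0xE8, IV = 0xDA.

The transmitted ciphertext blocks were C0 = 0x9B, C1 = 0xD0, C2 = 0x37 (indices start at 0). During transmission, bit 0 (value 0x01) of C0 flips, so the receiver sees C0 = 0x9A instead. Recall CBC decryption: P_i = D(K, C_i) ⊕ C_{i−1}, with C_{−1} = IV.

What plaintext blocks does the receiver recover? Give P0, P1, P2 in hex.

Only C0 changed, to 0x9A. In CBC, a change in C_i garbles P_i and flips the same bit in P_{i+1}. Decrypting the received ciphertext:
P0: D(K, 0x9A) = 0xB2; 0xB2 ⊕ 0xDA = 0x68.
P1: D(K, 0xD0) = 0xE8; 0xE8 ⊕ 0x9A = 0x72.
P2: D(K, 0x37) = 0x4F; 0x4F ⊕ 0xD0 = 0x9F.
Blocks that differ from the original plaintext: P0, P1.

P0 = 0x68, P1 = 0x72, P2 = 0x9F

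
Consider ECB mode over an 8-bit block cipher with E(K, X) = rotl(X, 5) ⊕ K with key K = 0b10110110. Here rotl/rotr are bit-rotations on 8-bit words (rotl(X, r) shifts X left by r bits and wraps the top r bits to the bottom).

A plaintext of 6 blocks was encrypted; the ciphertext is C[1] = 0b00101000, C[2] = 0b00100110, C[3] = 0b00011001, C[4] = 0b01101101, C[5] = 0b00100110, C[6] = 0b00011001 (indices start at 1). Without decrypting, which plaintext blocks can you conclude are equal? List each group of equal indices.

ECB encrypts each block independently with the same key, so equal ciphertext blocks imply equal plaintext blocks.
C[2] = C[5] = 0b00100110, so P[2] = P[5].
C[3] = C[6] = 0b00011001, so P[3] = P[6].

P[2] = P[5]; P[3] = P[6]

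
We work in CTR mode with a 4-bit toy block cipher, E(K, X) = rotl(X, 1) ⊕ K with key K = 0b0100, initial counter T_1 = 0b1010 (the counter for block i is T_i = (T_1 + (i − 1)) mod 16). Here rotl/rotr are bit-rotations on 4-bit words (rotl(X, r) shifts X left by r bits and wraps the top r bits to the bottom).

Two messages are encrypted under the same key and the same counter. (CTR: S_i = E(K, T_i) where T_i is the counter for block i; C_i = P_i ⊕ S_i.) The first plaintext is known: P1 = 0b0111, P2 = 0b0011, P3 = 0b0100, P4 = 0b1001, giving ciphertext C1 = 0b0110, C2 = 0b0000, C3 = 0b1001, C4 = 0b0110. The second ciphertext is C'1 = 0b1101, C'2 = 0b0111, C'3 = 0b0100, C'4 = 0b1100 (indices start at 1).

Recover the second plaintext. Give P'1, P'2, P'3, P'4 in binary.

P'1 = 0b1100, P'2 = 0b0100, P'3 = 0b1001, P'4 = 0b0011

In CTR with a reused counter, both messages share the same keystream S_i, so C_i ⊕ C'_i = P_i ⊕ P'_i and thus P'_i = P_i ⊕ C_i ⊕ C'_i.
P'1: 0b0111 ⊕ 0b0110 ⊕ 0b1101 = 0b1100.
P'2: 0b0011 ⊕ 0b0000 ⊕ 0b0111 = 0b0100.
P'3: 0b0100 ⊕ 0b1001 ⊕ 0b0100 = 0b1001.
P'4: 0b1001 ⊕ 0b0110 ⊕ 0b1100 = 0b0011.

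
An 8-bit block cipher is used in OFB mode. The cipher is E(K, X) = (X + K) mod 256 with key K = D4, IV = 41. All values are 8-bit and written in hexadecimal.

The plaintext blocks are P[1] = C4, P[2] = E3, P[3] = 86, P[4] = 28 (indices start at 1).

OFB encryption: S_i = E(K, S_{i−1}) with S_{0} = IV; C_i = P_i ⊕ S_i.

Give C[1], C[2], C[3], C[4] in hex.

C[1] = D1, C[2] = 0A, C[3] = 3B, C[4] = B9

C[1]: S = E(K, 41) = 15; C4 ⊕ 15 = D1.
C[2]: S = E(K, 15) = E9; E3 ⊕ E9 = 0A.
C[3]: S = E(K, E9) = BD; 86 ⊕ BD = 3B.
C[4]: S = E(K, BD) = 91; 28 ⊕ 91 = B9.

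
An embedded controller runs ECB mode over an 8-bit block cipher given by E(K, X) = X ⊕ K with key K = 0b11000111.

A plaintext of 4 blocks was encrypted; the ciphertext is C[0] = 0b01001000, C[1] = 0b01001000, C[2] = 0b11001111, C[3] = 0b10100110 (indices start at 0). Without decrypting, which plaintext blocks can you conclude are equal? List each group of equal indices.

P[0] = P[1]

ECB encrypts each block independently with the same key, so equal ciphertext blocks imply equal plaintext blocks.
C[0] = C[1] = 0b01001000, so P[0] = P[1].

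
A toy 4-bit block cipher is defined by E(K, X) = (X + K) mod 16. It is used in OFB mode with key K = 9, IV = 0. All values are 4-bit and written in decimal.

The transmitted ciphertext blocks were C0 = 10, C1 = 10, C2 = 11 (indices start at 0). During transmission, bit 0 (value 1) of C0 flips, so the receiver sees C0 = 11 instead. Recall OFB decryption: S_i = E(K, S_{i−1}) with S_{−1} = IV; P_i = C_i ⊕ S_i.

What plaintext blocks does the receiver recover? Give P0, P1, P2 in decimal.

Only C0 changed, to 11. In OFB, a change in C_i flips the same bit in P_i only; the keystream is unaffected. Decrypting the received ciphertext:
P0: S = E(K, 0) = 9; 11 ⊕ 9 = 2.
P1: S = E(K, 9) = 2; 10 ⊕ 2 = 8.
P2: S = E(K, 2) = 11; 11 ⊕ 11 = 0.
Blocks that differ from the original plaintext: P0.

P0 = 2, P1 = 8, P2 = 0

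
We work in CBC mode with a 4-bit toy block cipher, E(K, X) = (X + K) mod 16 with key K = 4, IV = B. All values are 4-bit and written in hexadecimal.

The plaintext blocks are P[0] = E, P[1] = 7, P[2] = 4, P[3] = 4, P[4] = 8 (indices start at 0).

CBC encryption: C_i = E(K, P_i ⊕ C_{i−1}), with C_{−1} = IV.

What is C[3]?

C[0]: P[0] ⊕ B = 5; E(K, 5) = 9.
C[1]: P[1] ⊕ 9 = E; E(K, E) = 2.
C[2]: P[2] ⊕ 2 = 6; E(K, 6) = A.
C[3]: P[3] ⊕ A = E; E(K, E) = 2.

C[3] = 2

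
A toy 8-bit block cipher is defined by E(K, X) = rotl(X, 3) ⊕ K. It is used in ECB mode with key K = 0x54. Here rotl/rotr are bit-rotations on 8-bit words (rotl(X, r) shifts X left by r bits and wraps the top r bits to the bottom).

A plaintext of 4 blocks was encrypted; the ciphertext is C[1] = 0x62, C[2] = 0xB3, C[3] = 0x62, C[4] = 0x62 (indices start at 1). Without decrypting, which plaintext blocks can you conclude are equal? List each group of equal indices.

P[1] = P[3] = P[4]

ECB encrypts each block independently with the same key, so equal ciphertext blocks imply equal plaintext blocks.
C[1] = C[3] = C[4] = 0x62, so P[1] = P[3] = P[4].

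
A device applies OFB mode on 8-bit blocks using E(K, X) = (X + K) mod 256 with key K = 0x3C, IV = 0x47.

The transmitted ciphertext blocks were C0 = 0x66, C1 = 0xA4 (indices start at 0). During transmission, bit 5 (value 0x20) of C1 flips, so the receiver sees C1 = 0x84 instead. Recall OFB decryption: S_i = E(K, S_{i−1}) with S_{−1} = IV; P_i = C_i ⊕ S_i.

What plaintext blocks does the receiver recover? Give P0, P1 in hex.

Only C1 changed, to 0x84. In OFB, a change in C_i flips the same bit in P_i only; the keystream is unaffected. Decrypting the received ciphertext:
P0: S = E(K, 0x47) = 0x83; 0x66 ⊕ 0x83 = 0xE5.
P1: S = E(K, 0x83) = 0xBF; 0x84 ⊕ 0xBF = 0x3B.
Blocks that differ from the original plaintext: P1.

P0 = 0xE5, P1 = 0x3B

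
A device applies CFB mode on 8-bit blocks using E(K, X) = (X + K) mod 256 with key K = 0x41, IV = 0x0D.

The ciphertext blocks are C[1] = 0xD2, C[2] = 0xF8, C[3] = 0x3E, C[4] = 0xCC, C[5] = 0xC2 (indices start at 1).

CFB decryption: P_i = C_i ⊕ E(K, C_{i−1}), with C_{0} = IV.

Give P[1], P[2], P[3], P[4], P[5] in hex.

P[1]: E(K, 0x0D) = 0x4E; 0xD2 ⊕ 0x4E = 0x9C.
P[2]: E(K, 0xD2) = 0x13; 0xF8 ⊕ 0x13 = 0xEB.
P[3]: E(K, 0xF8) = 0x39; 0x3E ⊕ 0x39 = 0x07.
P[4]: E(K, 0x3E) = 0x7F; 0xCC ⊕ 0x7F = 0xB3.
P[5]: E(K, 0xCC) = 0x0D; 0xC2 ⊕ 0x0D = 0xCF.

P[1] = 0x9C, P[2] = 0xEB, P[3] = 0x07, P[4] = 0xB3, P[5] = 0xCF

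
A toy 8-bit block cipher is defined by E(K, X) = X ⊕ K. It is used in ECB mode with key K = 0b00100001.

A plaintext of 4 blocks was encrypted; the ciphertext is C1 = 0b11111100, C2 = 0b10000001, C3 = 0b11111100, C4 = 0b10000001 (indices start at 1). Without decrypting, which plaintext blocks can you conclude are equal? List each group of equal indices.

P1 = P3; P2 = P4

ECB encrypts each block independently with the same key, so equal ciphertext blocks imply equal plaintext blocks.
C1 = C3 = 0b11111100, so P1 = P3.
C2 = C4 = 0b10000001, so P2 = P4.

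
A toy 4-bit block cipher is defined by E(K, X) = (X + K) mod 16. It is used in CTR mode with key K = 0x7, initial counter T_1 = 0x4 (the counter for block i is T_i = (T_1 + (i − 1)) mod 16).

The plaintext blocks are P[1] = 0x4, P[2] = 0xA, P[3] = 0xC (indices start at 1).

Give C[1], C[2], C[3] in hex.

CTR encryption: S_i = E(K, T_i) where T_i is the counter for block i; C_i = P_i ⊕ S_i.
C[1]: T = 0x4, S = E(K, T) = 0xB; 0x4 ⊕ 0xB = 0xF.
C[2]: T = 0x5, S = E(K, T) = 0xC; 0xA ⊕ 0xC = 0x6.
C[3]: T = 0x6, S = E(K, T) = 0xD; 0xC ⊕ 0xD = 0x1.

C[1] = 0xF, C[2] = 0x6, C[3] = 0x1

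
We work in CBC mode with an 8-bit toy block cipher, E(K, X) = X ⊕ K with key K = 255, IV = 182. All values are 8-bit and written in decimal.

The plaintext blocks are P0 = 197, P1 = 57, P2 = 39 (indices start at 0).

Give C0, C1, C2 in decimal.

C0 = 140, C1 = 74, C2 = 146

CBC encryption: C_i = E(K, P_i ⊕ C_{i−1}), with C_{−1} = IV.
C0: P0 ⊕ 182 = 115; E(K, 115) = 140.
C1: P1 ⊕ 140 = 181; E(K, 181) = 74.
C2: P2 ⊕ 74 = 109; E(K, 109) = 146.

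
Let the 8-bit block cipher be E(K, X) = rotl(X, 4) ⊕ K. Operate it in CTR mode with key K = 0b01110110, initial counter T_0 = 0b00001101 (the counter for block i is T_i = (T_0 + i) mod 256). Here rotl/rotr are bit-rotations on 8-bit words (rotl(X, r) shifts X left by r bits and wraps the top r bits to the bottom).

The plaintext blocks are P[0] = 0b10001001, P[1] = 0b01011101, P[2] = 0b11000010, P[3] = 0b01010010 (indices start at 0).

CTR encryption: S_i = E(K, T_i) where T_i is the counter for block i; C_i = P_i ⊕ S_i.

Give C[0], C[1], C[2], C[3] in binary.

C[0] = 0b00101111, C[1] = 0b11001011, C[2] = 0b01000100, C[3] = 0b00100101

C[0]: T = 0b00001101, S = E(K, T) = 0b10100110; 0b10001001 ⊕ 0b10100110 = 0b00101111.
C[1]: T = 0b00001110, S = E(K, T) = 0b10010110; 0b01011101 ⊕ 0b10010110 = 0b11001011.
C[2]: T = 0b00001111, S = E(K, T) = 0b10000110; 0b11000010 ⊕ 0b10000110 = 0b01000100.
C[3]: T = 0b00010000, S = E(K, T) = 0b01110111; 0b01010010 ⊕ 0b01110111 = 0b00100101.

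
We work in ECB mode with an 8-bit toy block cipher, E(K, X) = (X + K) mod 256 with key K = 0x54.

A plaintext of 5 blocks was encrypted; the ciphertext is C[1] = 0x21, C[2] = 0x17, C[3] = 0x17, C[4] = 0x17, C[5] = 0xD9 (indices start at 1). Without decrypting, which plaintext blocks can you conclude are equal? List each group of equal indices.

ECB encrypts each block independently with the same key, so equal ciphertext blocks imply equal plaintext blocks.
C[2] = C[3] = C[4] = 0x17, so P[2] = P[3] = P[4].

P[2] = P[3] = P[4]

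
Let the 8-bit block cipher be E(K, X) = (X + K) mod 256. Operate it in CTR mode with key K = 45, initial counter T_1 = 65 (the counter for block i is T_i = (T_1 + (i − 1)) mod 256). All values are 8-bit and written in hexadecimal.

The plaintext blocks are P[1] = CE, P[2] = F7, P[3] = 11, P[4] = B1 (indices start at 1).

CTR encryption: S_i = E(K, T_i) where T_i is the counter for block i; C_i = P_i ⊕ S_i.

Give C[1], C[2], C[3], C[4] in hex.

C[1]: T = 65, S = E(K, T) = AA; CE ⊕ AA = 64.
C[2]: T = 66, S = E(K, T) = AB; F7 ⊕ AB = 5C.
C[3]: T = 67, S = E(K, T) = AC; 11 ⊕ AC = BD.
C[4]: T = 68, S = E(K, T) = AD; B1 ⊕ AD = 1C.

C[1] = 64, C[2] = 5C, C[3] = BD, C[4] = 1C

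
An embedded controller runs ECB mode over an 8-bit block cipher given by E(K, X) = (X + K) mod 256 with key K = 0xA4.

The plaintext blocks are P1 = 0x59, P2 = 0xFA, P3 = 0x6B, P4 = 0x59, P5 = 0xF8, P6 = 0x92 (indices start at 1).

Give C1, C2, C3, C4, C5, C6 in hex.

ECB encryption: C_i = E(K, P_i).
C1: E(K, 0x59) = 0xFD.
C2: E(K, 0xFA) = 0x9E.
C3: E(K, 0x6B) = 0x0F.
C4: E(K, 0x59) = 0xFD.
C5: E(K, 0xF8) = 0x9C.
C6: E(K, 0x92) = 0x36.

C1 = 0xFD, C2 = 0x9E, C3 = 0x0F, C4 = 0xFD, C5 = 0x9C, C6 = 0x36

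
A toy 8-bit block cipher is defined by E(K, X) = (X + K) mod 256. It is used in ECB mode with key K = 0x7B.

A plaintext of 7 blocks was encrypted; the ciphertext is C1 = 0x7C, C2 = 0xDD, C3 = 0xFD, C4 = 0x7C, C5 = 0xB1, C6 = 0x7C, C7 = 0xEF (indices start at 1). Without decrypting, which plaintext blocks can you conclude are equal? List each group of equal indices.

P1 = P4 = P6

ECB encrypts each block independently with the same key, so equal ciphertext blocks imply equal plaintext blocks.
C1 = C4 = C6 = 0x7C, so P1 = P4 = P6.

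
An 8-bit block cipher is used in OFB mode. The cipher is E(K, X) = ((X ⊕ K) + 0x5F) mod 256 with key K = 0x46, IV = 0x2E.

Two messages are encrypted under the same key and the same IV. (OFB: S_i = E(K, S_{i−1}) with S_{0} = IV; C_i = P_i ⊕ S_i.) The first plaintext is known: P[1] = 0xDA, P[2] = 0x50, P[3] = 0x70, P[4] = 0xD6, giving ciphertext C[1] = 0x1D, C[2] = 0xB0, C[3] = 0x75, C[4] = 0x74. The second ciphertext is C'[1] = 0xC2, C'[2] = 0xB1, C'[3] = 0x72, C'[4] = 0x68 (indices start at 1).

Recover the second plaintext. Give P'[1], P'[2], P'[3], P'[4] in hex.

P'[1] = 0x05, P'[2] = 0x51, P'[3] = 0x77, P'[4] = 0xCA

In OFB with a reused IV, both messages share the same keystream S_i, so C_i ⊕ C'_i = P_i ⊕ P'_i and thus P'_i = P_i ⊕ C_i ⊕ C'_i.
P'[1]: 0xDA ⊕ 0x1D ⊕ 0xC2 = 0x05.
P'[2]: 0x50 ⊕ 0xB0 ⊕ 0xB1 = 0x51.
P'[3]: 0x70 ⊕ 0x75 ⊕ 0x72 = 0x77.
P'[4]: 0xD6 ⊕ 0x74 ⊕ 0x68 = 0xCA.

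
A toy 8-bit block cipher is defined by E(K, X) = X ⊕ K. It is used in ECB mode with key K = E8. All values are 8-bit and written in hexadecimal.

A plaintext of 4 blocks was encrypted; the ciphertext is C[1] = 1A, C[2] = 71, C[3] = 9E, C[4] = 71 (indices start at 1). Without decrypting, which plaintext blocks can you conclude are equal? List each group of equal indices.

ECB encrypts each block independently with the same key, so equal ciphertext blocks imply equal plaintext blocks.
C[2] = C[4] = 71, so P[2] = P[4].

P[2] = P[4]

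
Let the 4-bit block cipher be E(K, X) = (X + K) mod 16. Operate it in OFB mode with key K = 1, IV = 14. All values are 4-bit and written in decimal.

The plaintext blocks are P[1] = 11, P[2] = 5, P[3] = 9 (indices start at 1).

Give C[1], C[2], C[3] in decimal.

C[1] = 4, C[2] = 5, C[3] = 8

OFB encryption: S_i = E(K, S_{i−1}) with S_{0} = IV; C_i = P_i ⊕ S_i.
C[1]: S = E(K, 14) = 15; 11 ⊕ 15 = 4.
C[2]: S = E(K, 15) = 0; 5 ⊕ 0 = 5.
C[3]: S = E(K, 0) = 1; 9 ⊕ 1 = 8.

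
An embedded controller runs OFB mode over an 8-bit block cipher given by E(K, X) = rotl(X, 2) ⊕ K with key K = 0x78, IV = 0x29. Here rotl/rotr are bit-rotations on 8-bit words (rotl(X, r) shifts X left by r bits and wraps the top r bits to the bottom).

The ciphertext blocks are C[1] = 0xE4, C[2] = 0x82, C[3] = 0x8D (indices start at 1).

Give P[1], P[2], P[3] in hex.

OFB decryption: S_i = E(K, S_{i−1}) with S_{0} = IV; P_i = C_i ⊕ S_i.
P[1]: S = E(K, 0x29) = 0xDC; 0xE4 ⊕ 0xDC = 0x38.
P[2]: S = E(K, 0xDC) = 0x0B; 0x82 ⊕ 0x0B = 0x89.
P[3]: S = E(K, 0x0B) = 0x54; 0x8D ⊕ 0x54 = 0xD9.

P[1] = 0x38, P[2] = 0x89, P[3] = 0xD9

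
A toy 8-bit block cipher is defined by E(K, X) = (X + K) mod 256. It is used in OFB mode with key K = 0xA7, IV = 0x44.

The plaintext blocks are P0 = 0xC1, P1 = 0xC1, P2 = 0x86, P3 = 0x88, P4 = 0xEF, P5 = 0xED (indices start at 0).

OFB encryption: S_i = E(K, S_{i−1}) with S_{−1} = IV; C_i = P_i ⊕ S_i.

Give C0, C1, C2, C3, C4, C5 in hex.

C0 = 0x2A, C1 = 0x53, C2 = 0xBF, C3 = 0x68, C4 = 0x68, C5 = 0xC3

C0: S = E(K, 0x44) = 0xEB; 0xC1 ⊕ 0xEB = 0x2A.
C1: S = E(K, 0xEB) = 0x92; 0xC1 ⊕ 0x92 = 0x53.
C2: S = E(K, 0x92) = 0x39; 0x86 ⊕ 0x39 = 0xBF.
C3: S = E(K, 0x39) = 0xE0; 0x88 ⊕ 0xE0 = 0x68.
C4: S = E(K, 0xE0) = 0x87; 0xEF ⊕ 0x87 = 0x68.
C5: S = E(K, 0x87) = 0x2E; 0xED ⊕ 0x2E = 0xC3.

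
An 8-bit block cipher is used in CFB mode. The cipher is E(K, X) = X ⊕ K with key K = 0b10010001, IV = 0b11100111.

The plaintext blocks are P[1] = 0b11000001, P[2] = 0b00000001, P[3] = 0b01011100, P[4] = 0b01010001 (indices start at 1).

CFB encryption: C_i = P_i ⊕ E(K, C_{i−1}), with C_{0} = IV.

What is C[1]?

C[1] = 0b10110111

C[1]: E(K, 0b11100111) = 0b01110110; 0b11000001 ⊕ 0b01110110 = 0b10110111.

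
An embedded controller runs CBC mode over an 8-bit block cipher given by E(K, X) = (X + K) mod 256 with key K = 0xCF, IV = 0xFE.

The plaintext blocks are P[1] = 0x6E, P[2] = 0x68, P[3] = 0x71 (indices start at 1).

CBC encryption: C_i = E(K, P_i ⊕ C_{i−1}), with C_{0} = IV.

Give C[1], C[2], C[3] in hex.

C[1]: P[1] ⊕ 0xFE = 0x90; E(K, 0x90) = 0x5F.
C[2]: P[2] ⊕ 0x5F = 0x37; E(K, 0x37) = 0x06.
C[3]: P[3] ⊕ 0x06 = 0x77; E(K, 0x77) = 0x46.

C[1] = 0x5F, C[2] = 0x06, C[3] = 0x46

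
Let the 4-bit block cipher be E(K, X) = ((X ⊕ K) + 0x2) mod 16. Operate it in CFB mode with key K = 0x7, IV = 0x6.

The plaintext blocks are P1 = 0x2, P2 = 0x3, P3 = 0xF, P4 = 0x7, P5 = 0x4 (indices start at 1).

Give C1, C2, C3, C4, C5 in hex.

C1 = 0x1, C2 = 0xB, C3 = 0x1, C4 = 0xF, C5 = 0xE

CFB encryption: C_i = P_i ⊕ E(K, C_{i−1}), with C_{0} = IV.
C1: E(K, 0x6) = 0x3; 0x2 ⊕ 0x3 = 0x1.
C2: E(K, 0x1) = 0x8; 0x3 ⊕ 0x8 = 0xB.
C3: E(K, 0xB) = 0xE; 0xF ⊕ 0xE = 0x1.
C4: E(K, 0x1) = 0x8; 0x7 ⊕ 0x8 = 0xF.
C5: E(K, 0xF) = 0xA; 0x4 ⊕ 0xA = 0xE.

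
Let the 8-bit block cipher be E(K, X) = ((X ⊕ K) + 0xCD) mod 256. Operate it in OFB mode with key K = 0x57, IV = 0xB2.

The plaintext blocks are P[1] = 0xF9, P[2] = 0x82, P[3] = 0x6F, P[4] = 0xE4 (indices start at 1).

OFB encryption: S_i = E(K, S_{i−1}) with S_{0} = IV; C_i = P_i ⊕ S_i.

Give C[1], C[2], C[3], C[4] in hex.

C[1]: S = E(K, 0xB2) = 0xB2; 0xF9 ⊕ 0xB2 = 0x4B.
C[2]: S = E(K, 0xB2) = 0xB2; 0x82 ⊕ 0xB2 = 0x30.
C[3]: S = E(K, 0xB2) = 0xB2; 0x6F ⊕ 0xB2 = 0xDD.
C[4]: S = E(K, 0xB2) = 0xB2; 0xE4 ⊕ 0xB2 = 0x56.

C[1] = 0x4B, C[2] = 0x30, C[3] = 0xDD, C[4] = 0x56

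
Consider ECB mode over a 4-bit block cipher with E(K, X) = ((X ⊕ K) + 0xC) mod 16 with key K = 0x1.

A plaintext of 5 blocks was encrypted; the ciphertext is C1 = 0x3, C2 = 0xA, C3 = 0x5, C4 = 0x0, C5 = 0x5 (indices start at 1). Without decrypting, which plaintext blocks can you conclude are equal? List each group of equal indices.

ECB encrypts each block independently with the same key, so equal ciphertext blocks imply equal plaintext blocks.
C3 = C5 = 0x5, so P3 = P5.

P3 = P5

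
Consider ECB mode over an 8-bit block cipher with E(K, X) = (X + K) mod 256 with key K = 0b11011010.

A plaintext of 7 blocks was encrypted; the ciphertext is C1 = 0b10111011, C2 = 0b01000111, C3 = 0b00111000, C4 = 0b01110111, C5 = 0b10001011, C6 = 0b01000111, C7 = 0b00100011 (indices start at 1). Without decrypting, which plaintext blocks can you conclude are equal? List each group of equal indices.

ECB encrypts each block independently with the same key, so equal ciphertext blocks imply equal plaintext blocks.
C2 = C6 = 0b01000111, so P2 = P6.

P2 = P6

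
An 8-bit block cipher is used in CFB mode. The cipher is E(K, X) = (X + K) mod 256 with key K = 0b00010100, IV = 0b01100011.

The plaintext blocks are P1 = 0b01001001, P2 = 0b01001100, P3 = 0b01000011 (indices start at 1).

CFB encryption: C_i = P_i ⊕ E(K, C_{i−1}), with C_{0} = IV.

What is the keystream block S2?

0b01010010

C1: E(K, 0b01100011) = 0b01110111; 0b01001001 ⊕ 0b01110111 = 0b00111110.
C2: E(K, 0b00111110) = 0b01010010; 0b01001100 ⊕ 0b01010010 = 0b00011110.
So S2 = 0b01010010.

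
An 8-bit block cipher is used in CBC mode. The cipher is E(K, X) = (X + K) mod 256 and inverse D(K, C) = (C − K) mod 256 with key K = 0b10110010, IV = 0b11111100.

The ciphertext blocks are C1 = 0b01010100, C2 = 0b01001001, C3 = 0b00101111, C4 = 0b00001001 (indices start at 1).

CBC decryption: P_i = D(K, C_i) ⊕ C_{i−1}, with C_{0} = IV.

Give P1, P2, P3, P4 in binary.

P1: D(K, 0b01010100) = 0b10100010; 0b10100010 ⊕ 0b11111100 = 0b01011110.
P2: D(K, 0b01001001) = 0b10010111; 0b10010111 ⊕ 0b01010100 = 0b11000011.
P3: D(K, 0b00101111) = 0b01111101; 0b01111101 ⊕ 0b01001001 = 0b00110100.
P4: D(K, 0b00001001) = 0b01010111; 0b01010111 ⊕ 0b00101111 = 0b01111000.

P1 = 0b01011110, P2 = 0b11000011, P3 = 0b00110100, P4 = 0b01111000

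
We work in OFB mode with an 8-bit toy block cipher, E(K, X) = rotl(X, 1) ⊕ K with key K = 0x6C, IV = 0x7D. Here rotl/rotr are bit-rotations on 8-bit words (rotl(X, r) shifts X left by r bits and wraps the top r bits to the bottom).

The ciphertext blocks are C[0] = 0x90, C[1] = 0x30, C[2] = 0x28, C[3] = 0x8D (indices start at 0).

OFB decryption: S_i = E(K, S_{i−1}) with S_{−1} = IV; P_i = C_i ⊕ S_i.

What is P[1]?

P[1] = 0x71

P[0]: S = E(K, 0x7D) = 0x96; 0x90 ⊕ 0x96 = 0x06.
P[1]: S = E(K, 0x96) = 0x41; 0x30 ⊕ 0x41 = 0x71.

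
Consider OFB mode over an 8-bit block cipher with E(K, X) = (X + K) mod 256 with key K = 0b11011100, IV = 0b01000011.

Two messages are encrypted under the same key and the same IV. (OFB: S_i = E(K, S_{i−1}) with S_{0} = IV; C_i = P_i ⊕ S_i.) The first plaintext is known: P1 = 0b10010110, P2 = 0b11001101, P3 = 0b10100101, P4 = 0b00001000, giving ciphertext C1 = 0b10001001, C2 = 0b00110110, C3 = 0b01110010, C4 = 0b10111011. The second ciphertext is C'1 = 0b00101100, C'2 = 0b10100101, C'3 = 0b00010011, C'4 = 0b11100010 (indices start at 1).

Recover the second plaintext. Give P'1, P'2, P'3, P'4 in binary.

P'1 = 0b00110011, P'2 = 0b01011110, P'3 = 0b11000100, P'4 = 0b01010001

In OFB with a reused IV, both messages share the same keystream S_i, so C_i ⊕ C'_i = P_i ⊕ P'_i and thus P'_i = P_i ⊕ C_i ⊕ C'_i.
P'1: 0b10010110 ⊕ 0b10001001 ⊕ 0b00101100 = 0b00110011.
P'2: 0b11001101 ⊕ 0b00110110 ⊕ 0b10100101 = 0b01011110.
P'3: 0b10100101 ⊕ 0b01110010 ⊕ 0b00010011 = 0b11000100.
P'4: 0b00001000 ⊕ 0b10111011 ⊕ 0b11100010 = 0b01010001.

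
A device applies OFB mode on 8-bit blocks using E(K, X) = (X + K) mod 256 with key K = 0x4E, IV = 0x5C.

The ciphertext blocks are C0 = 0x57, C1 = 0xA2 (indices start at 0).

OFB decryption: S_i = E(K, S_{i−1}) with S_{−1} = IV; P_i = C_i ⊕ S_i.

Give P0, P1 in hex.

P0: S = E(K, 0x5C) = 0xAA; 0x57 ⊕ 0xAA = 0xFD.
P1: S = E(K, 0xAA) = 0xF8; 0xA2 ⊕ 0xF8 = 0x5A.

P0 = 0xFD, P1 = 0x5A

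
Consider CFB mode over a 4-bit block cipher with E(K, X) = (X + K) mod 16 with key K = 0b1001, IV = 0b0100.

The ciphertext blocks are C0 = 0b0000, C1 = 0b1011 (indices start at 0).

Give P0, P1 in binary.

P0 = 0b1101, P1 = 0b0010

CFB decryption: P_i = C_i ⊕ E(K, C_{i−1}), with C_{−1} = IV.
P0: E(K, 0b0100) = 0b1101; 0b0000 ⊕ 0b1101 = 0b1101.
P1: E(K, 0b0000) = 0b1001; 0b1011 ⊕ 0b1001 = 0b0010.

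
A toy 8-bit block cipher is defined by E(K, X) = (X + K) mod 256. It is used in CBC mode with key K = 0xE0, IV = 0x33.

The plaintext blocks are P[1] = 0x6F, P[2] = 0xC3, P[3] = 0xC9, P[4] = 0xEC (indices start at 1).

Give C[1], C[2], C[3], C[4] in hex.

CBC encryption: C_i = E(K, P_i ⊕ C_{i−1}), with C_{0} = IV.
C[1]: P[1] ⊕ 0x33 = 0x5C; E(K, 0x5C) = 0x3C.
C[2]: P[2] ⊕ 0x3C = 0xFF; E(K, 0xFF) = 0xDF.
C[3]: P[3] ⊕ 0xDF = 0x16; E(K, 0x16) = 0xF6.
C[4]: P[4] ⊕ 0xF6 = 0x1A; E(K, 0x1A) = 0xFA.

C[1] = 0x3C, C[2] = 0xDF, C[3] = 0xF6, C[4] = 0xFA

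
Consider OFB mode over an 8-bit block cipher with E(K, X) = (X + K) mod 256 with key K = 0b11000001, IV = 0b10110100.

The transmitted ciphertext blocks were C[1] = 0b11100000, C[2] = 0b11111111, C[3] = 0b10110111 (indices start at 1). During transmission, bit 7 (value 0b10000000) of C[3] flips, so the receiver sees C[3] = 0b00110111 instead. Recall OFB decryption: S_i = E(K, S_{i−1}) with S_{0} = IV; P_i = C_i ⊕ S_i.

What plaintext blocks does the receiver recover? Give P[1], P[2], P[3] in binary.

Only C[3] changed, to 0b00110111. In OFB, a change in C_i flips the same bit in P_i only; the keystream is unaffected. Decrypting the received ciphertext:
P[1]: S = E(K, 0b10110100) = 0b01110101; 0b11100000 ⊕ 0b01110101 = 0b10010101.
P[2]: S = E(K, 0b01110101) = 0b00110110; 0b11111111 ⊕ 0b00110110 = 0b11001001.
P[3]: S = E(K, 0b00110110) = 0b11110111; 0b00110111 ⊕ 0b11110111 = 0b11000000.
Blocks that differ from the original plaintext: P[3].

P[1] = 0b10010101, P[2] = 0b11001001, P[3] = 0b11000000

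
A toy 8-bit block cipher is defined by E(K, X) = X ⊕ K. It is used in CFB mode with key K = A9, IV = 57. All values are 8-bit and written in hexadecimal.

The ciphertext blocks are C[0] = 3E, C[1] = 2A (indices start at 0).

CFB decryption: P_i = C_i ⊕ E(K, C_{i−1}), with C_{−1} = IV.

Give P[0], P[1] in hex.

P[0]: E(K, 57) = FE; 3E ⊕ FE = C0.
P[1]: E(K, 3E) = 97; 2A ⊕ 97 = BD.

P[0] = C0, P[1] = BD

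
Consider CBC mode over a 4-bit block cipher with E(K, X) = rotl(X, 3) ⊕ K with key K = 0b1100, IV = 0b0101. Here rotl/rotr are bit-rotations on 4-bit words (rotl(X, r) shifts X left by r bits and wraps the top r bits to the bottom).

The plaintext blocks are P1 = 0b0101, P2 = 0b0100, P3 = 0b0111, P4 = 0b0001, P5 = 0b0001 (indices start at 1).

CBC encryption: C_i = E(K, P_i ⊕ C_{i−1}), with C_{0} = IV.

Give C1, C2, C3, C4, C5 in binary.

C1: P1 ⊕ 0b0101 = 0b0000; E(K, 0b0000) = 0b1100.
C2: P2 ⊕ 0b1100 = 0b1000; E(K, 0b1000) = 0b1000.
C3: P3 ⊕ 0b1000 = 0b1111; E(K, 0b1111) = 0b0011.
C4: P4 ⊕ 0b0011 = 0b0010; E(K, 0b0010) = 0b1101.
C5: P5 ⊕ 0b1101 = 0b1100; E(K, 0b1100) = 0b1010.

C1 = 0b1100, C2 = 0b1000, C3 = 0b0011, C4 = 0b1101, C5 = 0b1010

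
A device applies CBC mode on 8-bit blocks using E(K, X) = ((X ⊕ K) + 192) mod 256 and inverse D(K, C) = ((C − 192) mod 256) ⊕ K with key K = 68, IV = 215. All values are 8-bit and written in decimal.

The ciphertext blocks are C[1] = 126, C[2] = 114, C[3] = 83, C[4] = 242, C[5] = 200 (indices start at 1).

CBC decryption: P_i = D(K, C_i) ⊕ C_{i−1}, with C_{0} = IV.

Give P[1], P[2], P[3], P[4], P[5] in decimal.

P[1] = 45, P[2] = 136, P[3] = 165, P[4] = 37, P[5] = 190

P[1]: D(K, 126) = 250; 250 ⊕ 215 = 45.
P[2]: D(K, 114) = 246; 246 ⊕ 126 = 136.
P[3]: D(K, 83) = 215; 215 ⊕ 114 = 165.
P[4]: D(K, 242) = 118; 118 ⊕ 83 = 37.
P[5]: D(K, 200) = 76; 76 ⊕ 242 = 190.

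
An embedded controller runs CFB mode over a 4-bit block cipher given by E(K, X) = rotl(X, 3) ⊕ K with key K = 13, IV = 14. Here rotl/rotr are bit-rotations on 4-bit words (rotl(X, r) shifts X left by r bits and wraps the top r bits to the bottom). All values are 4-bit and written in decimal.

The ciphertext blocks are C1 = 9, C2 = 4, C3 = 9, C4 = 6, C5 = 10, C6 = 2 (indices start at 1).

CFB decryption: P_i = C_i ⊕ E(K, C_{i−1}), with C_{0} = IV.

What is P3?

P3: E(K, 4) = 15; 9 ⊕ 15 = 6.

P3 = 6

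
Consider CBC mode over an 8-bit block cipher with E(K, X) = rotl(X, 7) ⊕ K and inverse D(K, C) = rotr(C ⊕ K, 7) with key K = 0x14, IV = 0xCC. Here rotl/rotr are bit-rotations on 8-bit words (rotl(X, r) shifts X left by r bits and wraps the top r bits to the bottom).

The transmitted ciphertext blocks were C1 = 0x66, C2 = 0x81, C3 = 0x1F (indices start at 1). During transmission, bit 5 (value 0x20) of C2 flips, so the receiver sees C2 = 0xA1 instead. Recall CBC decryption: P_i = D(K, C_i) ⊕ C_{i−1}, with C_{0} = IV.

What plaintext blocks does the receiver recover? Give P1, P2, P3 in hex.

P1 = 0x28, P2 = 0x0D, P3 = 0xB7

Only C2 changed, to 0xA1. In CBC, a change in C_i garbles P_i and flips the same bit in P_{i+1}. Decrypting the received ciphertext:
P1: D(K, 0x66) = 0xE4; 0xE4 ⊕ 0xCC = 0x28.
P2: D(K, 0xA1) = 0x6B; 0x6B ⊕ 0x66 = 0x0D.
P3: D(K, 0x1F) = 0x16; 0x16 ⊕ 0xA1 = 0xB7.
Blocks that differ from the original plaintext: P2, P3.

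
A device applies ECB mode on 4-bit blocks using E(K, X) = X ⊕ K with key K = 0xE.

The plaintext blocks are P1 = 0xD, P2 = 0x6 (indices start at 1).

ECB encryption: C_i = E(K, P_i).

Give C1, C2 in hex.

C1: E(K, 0xD) = 0x3.
C2: E(K, 0x6) = 0x8.

C1 = 0x3, C2 = 0x8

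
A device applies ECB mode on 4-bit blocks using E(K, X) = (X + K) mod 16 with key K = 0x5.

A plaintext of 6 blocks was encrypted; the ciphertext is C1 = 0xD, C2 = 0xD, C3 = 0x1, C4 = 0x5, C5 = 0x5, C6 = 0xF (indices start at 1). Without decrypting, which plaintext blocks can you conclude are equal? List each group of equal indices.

P1 = P2; P4 = P5

ECB encrypts each block independently with the same key, so equal ciphertext blocks imply equal plaintext blocks.
C1 = C2 = 0xD, so P1 = P2.
C4 = C5 = 0x5, so P4 = P5.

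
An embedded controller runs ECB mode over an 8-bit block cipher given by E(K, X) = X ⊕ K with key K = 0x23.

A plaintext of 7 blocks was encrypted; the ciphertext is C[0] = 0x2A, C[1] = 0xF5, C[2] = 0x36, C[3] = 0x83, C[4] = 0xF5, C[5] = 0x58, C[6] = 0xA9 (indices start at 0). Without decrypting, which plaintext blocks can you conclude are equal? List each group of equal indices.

P[1] = P[4]

ECB encrypts each block independently with the same key, so equal ciphertext blocks imply equal plaintext blocks.
C[1] = C[4] = 0xF5, so P[1] = P[4].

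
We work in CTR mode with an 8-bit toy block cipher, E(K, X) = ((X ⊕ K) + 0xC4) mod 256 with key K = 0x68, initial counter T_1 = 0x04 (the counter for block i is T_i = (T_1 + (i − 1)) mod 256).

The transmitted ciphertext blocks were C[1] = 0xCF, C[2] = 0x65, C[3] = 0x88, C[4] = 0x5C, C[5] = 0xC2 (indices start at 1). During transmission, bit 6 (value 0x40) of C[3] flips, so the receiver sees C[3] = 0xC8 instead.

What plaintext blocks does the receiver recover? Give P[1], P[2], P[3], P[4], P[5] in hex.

P[1] = 0xFF, P[2] = 0x54, P[3] = 0xFA, P[4] = 0x6F, P[5] = 0xE6

CTR decryption: S_i = E(K, T_i) where T_i is the counter for block i; P_i = C_i ⊕ S_i.
Only C[3] changed, to 0xC8. In CTR, a change in C_i flips the same bit in P_i only; the keystream is unaffected. Decrypting the received ciphertext:
P[1]: T = 0x04, S = E(K, T) = 0x30; 0xCF ⊕ 0x30 = 0xFF.
P[2]: T = 0x05, S = E(K, T) = 0x31; 0x65 ⊕ 0x31 = 0x54.
P[3]: T = 0x06, S = E(K, T) = 0x32; 0xC8 ⊕ 0x32 = 0xFA.
P[4]: T = 0x07, S = E(K, T) = 0x33; 0x5C ⊕ 0x33 = 0x6F.
P[5]: T = 0x08, S = E(K, T) = 0x24; 0xC2 ⊕ 0x24 = 0xE6.
Blocks that differ from the original plaintext: P[3].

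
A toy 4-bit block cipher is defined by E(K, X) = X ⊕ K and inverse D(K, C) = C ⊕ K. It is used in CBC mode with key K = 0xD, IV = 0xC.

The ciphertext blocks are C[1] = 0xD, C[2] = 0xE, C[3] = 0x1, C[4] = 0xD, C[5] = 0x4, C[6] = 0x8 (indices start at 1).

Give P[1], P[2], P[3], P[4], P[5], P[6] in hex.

P[1] = 0xC, P[2] = 0xE, P[3] = 0x2, P[4] = 0x1, P[5] = 0x4, P[6] = 0x1

CBC decryption: P_i = D(K, C_i) ⊕ C_{i−1}, with C_{0} = IV.
P[1]: D(K, 0xD) = 0x0; 0x0 ⊕ 0xC = 0xC.
P[2]: D(K, 0xE) = 0x3; 0x3 ⊕ 0xD = 0xE.
P[3]: D(K, 0x1) = 0xC; 0xC ⊕ 0xE = 0x2.
P[4]: D(K, 0xD) = 0x0; 0x0 ⊕ 0x1 = 0x1.
P[5]: D(K, 0x4) = 0x9; 0x9 ⊕ 0xD = 0x4.
P[6]: D(K, 0x8) = 0x5; 0x5 ⊕ 0x4 = 0x1.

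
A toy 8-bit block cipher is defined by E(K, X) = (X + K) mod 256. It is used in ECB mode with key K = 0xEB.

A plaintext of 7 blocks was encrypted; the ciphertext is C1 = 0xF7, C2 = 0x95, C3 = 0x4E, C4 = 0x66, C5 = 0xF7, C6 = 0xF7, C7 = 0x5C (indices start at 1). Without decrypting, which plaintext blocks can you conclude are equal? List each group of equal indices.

P1 = P5 = P6

ECB encrypts each block independently with the same key, so equal ciphertext blocks imply equal plaintext blocks.
C1 = C5 = C6 = 0xF7, so P1 = P5 = P6.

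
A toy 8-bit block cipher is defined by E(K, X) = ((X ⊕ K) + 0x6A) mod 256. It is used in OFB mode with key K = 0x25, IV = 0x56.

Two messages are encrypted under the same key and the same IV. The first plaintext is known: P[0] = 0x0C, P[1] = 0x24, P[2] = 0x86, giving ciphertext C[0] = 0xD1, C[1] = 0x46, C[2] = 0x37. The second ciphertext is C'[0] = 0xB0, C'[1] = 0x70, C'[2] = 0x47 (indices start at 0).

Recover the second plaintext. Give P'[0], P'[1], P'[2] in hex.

In OFB with a reused IV, both messages share the same keystream S_i, so C_i ⊕ C'_i = P_i ⊕ P'_i and thus P'_i = P_i ⊕ C_i ⊕ C'_i.
P'[0]: 0x0C ⊕ 0xD1 ⊕ 0xB0 = 0x6D.
P'[1]: 0x24 ⊕ 0x46 ⊕ 0x70 = 0x12.
P'[2]: 0x86 ⊕ 0x37 ⊕ 0x47 = 0xF6.

P'[0] = 0x6D, P'[1] = 0x12, P'[2] = 0xF6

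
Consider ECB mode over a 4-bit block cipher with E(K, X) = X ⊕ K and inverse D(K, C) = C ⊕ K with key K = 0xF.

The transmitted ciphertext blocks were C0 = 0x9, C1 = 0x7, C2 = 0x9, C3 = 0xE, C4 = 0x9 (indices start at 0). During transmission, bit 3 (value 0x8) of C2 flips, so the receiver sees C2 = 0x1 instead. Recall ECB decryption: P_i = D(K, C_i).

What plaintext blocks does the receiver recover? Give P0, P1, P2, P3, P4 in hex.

P0 = 0x6, P1 = 0x8, P2 = 0xE, P3 = 0x1, P4 = 0x6

Only C2 changed, to 0x1. In ECB, a change in C_i affects only P_i. Decrypting the received ciphertext:
P0: D(K, 0x9) = 0x6.
P1: D(K, 0x7) = 0x8.
P2: D(K, 0x1) = 0xE.
P3: D(K, 0xE) = 0x1.
P4: D(K, 0x9) = 0x6.
Blocks that differ from the original plaintext: P2.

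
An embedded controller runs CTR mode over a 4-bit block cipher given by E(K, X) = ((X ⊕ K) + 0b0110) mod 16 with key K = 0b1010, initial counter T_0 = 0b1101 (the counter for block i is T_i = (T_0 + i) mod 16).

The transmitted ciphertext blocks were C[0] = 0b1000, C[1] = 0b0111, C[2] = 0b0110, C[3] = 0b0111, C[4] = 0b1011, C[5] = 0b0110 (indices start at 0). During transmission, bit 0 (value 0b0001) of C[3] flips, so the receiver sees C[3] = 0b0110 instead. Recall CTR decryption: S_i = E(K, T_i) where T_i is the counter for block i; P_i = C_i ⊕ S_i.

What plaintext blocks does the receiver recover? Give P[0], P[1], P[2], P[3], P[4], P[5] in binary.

P[0] = 0b0101, P[1] = 0b1101, P[2] = 0b1101, P[3] = 0b0110, P[4] = 0b1010, P[5] = 0b1000

Only C[3] changed, to 0b0110. In CTR, a change in C_i flips the same bit in P_i only; the keystream is unaffected. Decrypting the received ciphertext:
P[0]: T = 0b1101, S = E(K, T) = 0b1101; 0b1000 ⊕ 0b1101 = 0b0101.
P[1]: T = 0b1110, S = E(K, T) = 0b1010; 0b0111 ⊕ 0b1010 = 0b1101.
P[2]: T = 0b1111, S = E(K, T) = 0b1011; 0b0110 ⊕ 0b1011 = 0b1101.
P[3]: T = 0b0000, S = E(K, T) = 0b0000; 0b0110 ⊕ 0b0000 = 0b0110.
P[4]: T = 0b0001, S = E(K, T) = 0b0001; 0b1011 ⊕ 0b0001 = 0b1010.
P[5]: T = 0b0010, S = E(K, T) = 0b1110; 0b0110 ⊕ 0b1110 = 0b1000.
Blocks that differ from the original plaintext: P[3].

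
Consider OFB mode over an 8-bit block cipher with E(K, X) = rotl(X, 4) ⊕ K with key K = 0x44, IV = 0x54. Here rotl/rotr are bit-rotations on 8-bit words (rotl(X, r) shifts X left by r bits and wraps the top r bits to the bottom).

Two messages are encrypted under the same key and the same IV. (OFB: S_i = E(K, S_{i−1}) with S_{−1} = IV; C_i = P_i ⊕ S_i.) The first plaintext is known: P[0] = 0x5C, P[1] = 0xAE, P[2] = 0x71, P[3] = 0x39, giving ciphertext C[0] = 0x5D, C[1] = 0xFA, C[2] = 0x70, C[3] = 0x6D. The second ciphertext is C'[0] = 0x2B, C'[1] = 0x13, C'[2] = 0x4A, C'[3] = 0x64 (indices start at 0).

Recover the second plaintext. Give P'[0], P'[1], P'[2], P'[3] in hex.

In OFB with a reused IV, both messages share the same keystream S_i, so C_i ⊕ C'_i = P_i ⊕ P'_i and thus P'_i = P_i ⊕ C_i ⊕ C'_i.
P'[0]: 0x5C ⊕ 0x5D ⊕ 0x2B = 0x2A.
P'[1]: 0xAE ⊕ 0xFA ⊕ 0x13 = 0x47.
P'[2]: 0x71 ⊕ 0x70 ⊕ 0x4A = 0x4B.
P'[3]: 0x39 ⊕ 0x6D ⊕ 0x64 = 0x30.

P'[0] = 0x2A, P'[1] = 0x47, P'[2] = 0x4B, P'[3] = 0x30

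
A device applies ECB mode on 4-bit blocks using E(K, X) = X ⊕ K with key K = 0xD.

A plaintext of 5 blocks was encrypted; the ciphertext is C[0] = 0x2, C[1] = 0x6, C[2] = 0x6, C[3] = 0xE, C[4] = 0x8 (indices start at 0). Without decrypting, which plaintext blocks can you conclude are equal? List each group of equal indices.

P[1] = P[2]

ECB encrypts each block independently with the same key, so equal ciphertext blocks imply equal plaintext blocks.
C[1] = C[2] = 0x6, so P[1] = P[2].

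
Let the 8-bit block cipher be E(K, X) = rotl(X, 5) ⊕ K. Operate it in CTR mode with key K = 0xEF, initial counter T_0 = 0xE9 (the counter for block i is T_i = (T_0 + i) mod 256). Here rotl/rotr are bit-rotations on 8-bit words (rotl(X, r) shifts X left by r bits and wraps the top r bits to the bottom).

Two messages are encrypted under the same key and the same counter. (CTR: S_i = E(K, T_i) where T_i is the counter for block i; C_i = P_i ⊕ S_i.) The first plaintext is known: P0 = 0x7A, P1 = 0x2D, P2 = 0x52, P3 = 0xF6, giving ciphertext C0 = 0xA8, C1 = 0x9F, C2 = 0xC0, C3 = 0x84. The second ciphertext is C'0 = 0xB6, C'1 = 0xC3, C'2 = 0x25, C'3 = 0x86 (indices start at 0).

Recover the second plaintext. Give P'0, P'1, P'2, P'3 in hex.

P'0 = 0x64, P'1 = 0x71, P'2 = 0xB7, P'3 = 0xF4

In CTR with a reused counter, both messages share the same keystream S_i, so C_i ⊕ C'_i = P_i ⊕ P'_i and thus P'_i = P_i ⊕ C_i ⊕ C'_i.
P'0: 0x7A ⊕ 0xA8 ⊕ 0xB6 = 0x64.
P'1: 0x2D ⊕ 0x9F ⊕ 0xC3 = 0x71.
P'2: 0x52 ⊕ 0xC0 ⊕ 0x25 = 0xB7.
P'3: 0xF6 ⊕ 0x84 ⊕ 0x86 = 0xF4.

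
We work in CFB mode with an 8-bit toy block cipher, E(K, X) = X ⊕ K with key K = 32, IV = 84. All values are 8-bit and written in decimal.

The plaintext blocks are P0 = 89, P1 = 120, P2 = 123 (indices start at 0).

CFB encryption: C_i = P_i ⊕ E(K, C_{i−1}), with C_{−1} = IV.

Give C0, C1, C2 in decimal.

C0 = 45, C1 = 117, C2 = 46

C0: E(K, 84) = 116; 89 ⊕ 116 = 45.
C1: E(K, 45) = 13; 120 ⊕ 13 = 117.
C2: E(K, 117) = 85; 123 ⊕ 85 = 46.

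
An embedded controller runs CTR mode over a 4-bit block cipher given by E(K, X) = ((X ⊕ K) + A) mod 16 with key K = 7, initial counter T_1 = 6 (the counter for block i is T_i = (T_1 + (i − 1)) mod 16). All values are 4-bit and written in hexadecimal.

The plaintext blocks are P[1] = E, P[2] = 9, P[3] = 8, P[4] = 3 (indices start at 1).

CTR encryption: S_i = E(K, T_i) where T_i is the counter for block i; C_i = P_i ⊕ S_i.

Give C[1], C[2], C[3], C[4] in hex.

C[1] = 5, C[2] = 3, C[3] = 1, C[4] = B

C[1]: T = 6, S = E(K, T) = B; E ⊕ B = 5.
C[2]: T = 7, S = E(K, T) = A; 9 ⊕ A = 3.
C[3]: T = 8, S = E(K, T) = 9; 8 ⊕ 9 = 1.
C[4]: T = 9, S = E(K, T) = 8; 3 ⊕ 8 = B.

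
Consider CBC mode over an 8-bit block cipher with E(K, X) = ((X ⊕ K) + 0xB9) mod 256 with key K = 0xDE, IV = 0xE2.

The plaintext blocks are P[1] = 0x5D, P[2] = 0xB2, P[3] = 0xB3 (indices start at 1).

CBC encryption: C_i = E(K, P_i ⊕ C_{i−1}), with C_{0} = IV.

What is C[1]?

C[1] = 0x1A

C[1]: P[1] ⊕ 0xE2 = 0xBF; E(K, 0xBF) = 0x1A.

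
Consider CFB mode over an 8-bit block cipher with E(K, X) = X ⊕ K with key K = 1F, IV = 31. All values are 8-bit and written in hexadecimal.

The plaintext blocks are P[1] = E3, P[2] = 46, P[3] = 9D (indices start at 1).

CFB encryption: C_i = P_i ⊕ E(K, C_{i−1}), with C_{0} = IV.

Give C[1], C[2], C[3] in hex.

C[1] = CD, C[2] = 94, C[3] = 16

C[1]: E(K, 31) = 2E; E3 ⊕ 2E = CD.
C[2]: E(K, CD) = D2; 46 ⊕ D2 = 94.
C[3]: E(K, 94) = 8B; 9D ⊕ 8B = 16.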